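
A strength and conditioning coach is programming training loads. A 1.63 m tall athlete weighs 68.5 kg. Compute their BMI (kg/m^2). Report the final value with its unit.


height^2 = 2.6569 m^2
BMI = 68.5 / 2.6569 = 25.78 kg/m^2

25.78 kg/m^2


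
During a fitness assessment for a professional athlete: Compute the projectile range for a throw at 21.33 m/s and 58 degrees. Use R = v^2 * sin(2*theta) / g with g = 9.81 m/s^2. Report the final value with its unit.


Two times the angle = 116 degrees
sin(116) = 0.898794
R = 454.9689 * 0.898794 / 9.81 = 41.684 m

41.684 m


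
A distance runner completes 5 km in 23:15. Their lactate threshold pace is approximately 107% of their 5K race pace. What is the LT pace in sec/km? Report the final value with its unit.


Convert to seconds: 23 min 15 s = 1395 s
Pace per km = 1395 / 5 = 279.0 s/km
LT pace = 279.0 * 1.07 = 298.53 s/km

298.53 s/km


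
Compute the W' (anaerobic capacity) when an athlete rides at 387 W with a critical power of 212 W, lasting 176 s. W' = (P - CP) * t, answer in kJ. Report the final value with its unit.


Above-CP power = 175 W
Duration = 176 s
W' = 175 * 176 = 30800 J
Convert: 30800 / 1000 = 30.8 kJ

30.8 kJ


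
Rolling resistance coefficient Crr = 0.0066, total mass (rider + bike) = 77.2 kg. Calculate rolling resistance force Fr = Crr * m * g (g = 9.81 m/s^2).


Fr = Crr * m * g
= 0.0066 * 77.2 * 9.81
= 4.998 N

4.998 N


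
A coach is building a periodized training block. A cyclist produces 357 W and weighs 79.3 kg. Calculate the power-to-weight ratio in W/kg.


P/W = power / mass
= 357 / 79.3
= 4.502 W/kg

4.502 W/kg


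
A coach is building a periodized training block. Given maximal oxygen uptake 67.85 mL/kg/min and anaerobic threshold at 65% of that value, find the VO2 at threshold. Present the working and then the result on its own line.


Percentage as decimal = 0.65
VO2 at AT = 67.85 * 0.65 = 44.1 mL/kg/min

44.1 mL/kg/min


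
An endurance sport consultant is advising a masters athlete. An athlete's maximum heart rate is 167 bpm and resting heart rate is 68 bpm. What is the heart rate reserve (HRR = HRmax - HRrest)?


HRR = HRmax - HRrest
= 167 - 68
= 99 bpm

99 bpm


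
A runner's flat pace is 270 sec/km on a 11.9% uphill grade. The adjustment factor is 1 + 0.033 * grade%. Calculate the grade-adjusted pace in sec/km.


Factor = 1 + 0.033 * 11.9 = 1.3927
Adjusted pace = 270 * 1.3927
= 376.03 sec/km

376.03 s/km


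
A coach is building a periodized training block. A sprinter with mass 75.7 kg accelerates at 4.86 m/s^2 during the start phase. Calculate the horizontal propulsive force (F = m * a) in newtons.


F = m * a
= 75.7 * 4.86
= 367.9 N

367.9 N


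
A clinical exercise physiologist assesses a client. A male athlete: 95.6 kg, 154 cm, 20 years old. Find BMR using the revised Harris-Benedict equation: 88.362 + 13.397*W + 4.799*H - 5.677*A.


Intercept = 88.362
Weight contribution = 13.397 * 95.6 = 1280.7532
Height contribution = 4.799 * 154 = 739.046
Age contribution = 5.677 * 20 = 113.54
BMR = 88.362 + 1280.7532 + 739.046 - 113.54
= 1994.62 kcal/day

1994.62 kcal/day


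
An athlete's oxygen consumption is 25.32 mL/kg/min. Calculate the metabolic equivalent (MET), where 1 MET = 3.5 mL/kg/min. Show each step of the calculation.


MET = VO2 / 3.5
= 25.32 / 3.5
= 7.23 METs

7.23 METs


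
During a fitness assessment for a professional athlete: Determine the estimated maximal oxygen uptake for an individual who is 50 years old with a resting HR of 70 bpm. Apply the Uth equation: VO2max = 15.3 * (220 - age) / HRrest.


HRmax = 220 - 50 = 170
VO2max = 15.3 * (170 / 70)
= 15.3 * 2.4286
= 37.16 mL/kg/min

37.16 mL/kg/min


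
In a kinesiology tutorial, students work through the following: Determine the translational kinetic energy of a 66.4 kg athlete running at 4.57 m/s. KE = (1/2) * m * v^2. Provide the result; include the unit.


KE = 0.5 * m * v^2
= 0.5 * 66.4 * 4.57^2
= 0.5 * 66.4 * 20.8849
= 693.38 J

693.38 J


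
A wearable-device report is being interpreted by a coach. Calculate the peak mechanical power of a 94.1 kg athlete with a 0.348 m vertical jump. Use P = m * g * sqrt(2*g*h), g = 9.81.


First, sqrt(2gh) = sqrt(2 * 9.81 * 0.348)
= sqrt(6.82776) = 2.612998 m/s
Power = 94.1 * 9.81 * 2.612998 = 2412.11 W

2412.11 W


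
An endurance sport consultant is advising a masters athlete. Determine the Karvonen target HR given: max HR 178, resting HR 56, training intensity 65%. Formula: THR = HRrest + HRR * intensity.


HRR = HRmax - HRrest = 178 - 56 = 122
THR = 56 + 122 * 0.65
= 135.3 bpm

135.3 bpm


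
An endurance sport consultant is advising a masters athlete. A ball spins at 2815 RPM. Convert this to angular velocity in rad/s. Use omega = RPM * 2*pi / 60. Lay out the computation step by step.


omega = 2815 * 2 * pi / 60
= 2815 * 6.28318531 / 60
= 17687.167 / 60
= 294.786 rad/s

294.786 rad/s


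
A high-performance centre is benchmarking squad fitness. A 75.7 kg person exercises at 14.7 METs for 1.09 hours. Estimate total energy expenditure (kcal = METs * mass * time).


Energy = METs * mass(kg) * time(h)
= 14.7 * 75.7 * 1.09
= 1212.94 kcal

1212.94 kcal


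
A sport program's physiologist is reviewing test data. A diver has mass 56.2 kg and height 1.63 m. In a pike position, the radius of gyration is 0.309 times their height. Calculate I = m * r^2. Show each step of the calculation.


r = 0.309 * 1.63 = 0.50367 m
I = m * r^2 = 56.2 * 0.253683 = 14.257 kg*m^2

14.257 kg*m^2


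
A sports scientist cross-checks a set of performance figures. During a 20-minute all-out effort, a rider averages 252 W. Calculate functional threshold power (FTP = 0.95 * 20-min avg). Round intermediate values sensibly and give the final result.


FTP = 0.95 * 252
= 239.4 W

239.4 W


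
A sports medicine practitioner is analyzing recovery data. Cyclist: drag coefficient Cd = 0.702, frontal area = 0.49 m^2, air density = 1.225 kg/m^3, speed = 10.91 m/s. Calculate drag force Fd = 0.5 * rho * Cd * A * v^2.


v^2 = 10.91^2 = 119.0281
Fd = 0.5 * 1.225 * 0.702 * 0.49 * 119.0281
= 25.078 N

25.078 N


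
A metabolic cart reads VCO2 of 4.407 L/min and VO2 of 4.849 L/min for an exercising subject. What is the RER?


RER = VCO2 / VO2 = 4.407 / 4.849 = 0.9088

0.9088


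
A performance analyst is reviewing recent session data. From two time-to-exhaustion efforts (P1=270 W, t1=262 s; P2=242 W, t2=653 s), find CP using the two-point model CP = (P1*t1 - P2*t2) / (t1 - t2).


Work in trial 1 = 70740 J
Work in trial 2 = 158026 J
Delta work = -87286 J
Delta time = -391 s
CP = -87286 / -391 = 223.24 W

223.24 W


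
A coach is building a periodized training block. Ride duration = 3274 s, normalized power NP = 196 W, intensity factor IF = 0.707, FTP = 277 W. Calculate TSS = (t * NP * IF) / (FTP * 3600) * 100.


Numerator = 3274 * 196 * 0.707 = 453684.728
Denominator = 277 * 3600 = 997200
TSS = 453684.728 / 997200 * 100
= 45.5

45.5 TSS


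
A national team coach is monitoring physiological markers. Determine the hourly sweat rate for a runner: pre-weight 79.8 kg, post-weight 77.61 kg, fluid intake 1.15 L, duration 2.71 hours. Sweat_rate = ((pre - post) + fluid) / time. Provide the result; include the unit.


Mass lost = 79.8 - 77.61 = 2.19 kg
Add fluid consumed: 2.19 + 1.15 = 3.34 L total sweat
Sweat rate = 3.34 / 2.71 = 1.232 L/h

1.232 L/h


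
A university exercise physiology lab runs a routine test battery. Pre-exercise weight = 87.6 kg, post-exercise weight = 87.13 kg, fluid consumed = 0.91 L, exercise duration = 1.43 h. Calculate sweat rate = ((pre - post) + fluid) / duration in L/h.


Weight loss = 87.6 - 87.13 = 0.47 kg (approx L)
Total sweat = 0.47 + 0.91 = 1.38 L
Sweat rate = 1.38 / 1.43 = 0.965 L/h

0.965 L/h


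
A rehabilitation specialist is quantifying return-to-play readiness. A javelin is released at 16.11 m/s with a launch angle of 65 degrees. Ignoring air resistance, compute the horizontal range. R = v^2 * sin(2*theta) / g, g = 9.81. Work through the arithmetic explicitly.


Launch speed squared = 259.5321
sin(2 * 65 deg) = 0.766044
Range = 259.5321 * 0.766044 / 9.81
= 20.266 m

20.266 m


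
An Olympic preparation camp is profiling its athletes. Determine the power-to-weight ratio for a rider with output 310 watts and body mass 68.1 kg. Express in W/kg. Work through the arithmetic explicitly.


P/W = 310 / 68.1 = 4.552 W/kg

4.552 W/kg


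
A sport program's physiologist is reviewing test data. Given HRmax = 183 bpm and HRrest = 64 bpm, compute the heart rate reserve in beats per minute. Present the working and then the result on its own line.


Heart rate reserve = maximum HR minus resting HR
HRR = 183 - 64 = 119 bpm

119 bpm


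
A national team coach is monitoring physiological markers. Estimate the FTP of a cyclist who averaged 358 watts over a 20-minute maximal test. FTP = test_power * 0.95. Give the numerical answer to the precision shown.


FTP = 358 * 0.95 = 340.1 W

340.1 W


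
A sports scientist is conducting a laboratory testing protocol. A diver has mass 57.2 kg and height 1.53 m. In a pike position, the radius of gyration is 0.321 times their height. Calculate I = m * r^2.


r = 0.321 * 1.53 = 0.49113 m
I = m * r^2 = 57.2 * 0.241209 = 13.797 kg*m^2

13.797 kg*m^2


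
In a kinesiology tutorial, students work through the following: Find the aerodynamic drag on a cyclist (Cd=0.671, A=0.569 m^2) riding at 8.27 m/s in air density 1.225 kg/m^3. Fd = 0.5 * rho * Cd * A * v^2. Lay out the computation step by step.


Fd = 0.5 * 1.225 * 0.671 * 0.569 * 8.27^2
= 0.5 * 1.225 * 0.671 * 0.569 * 68.3929
= 15.994 N

15.994 N


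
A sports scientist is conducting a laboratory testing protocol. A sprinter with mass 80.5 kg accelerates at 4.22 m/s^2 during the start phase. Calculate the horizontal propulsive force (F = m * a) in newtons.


F = m * a
= 80.5 * 4.22
= 339.71 N

339.71 N


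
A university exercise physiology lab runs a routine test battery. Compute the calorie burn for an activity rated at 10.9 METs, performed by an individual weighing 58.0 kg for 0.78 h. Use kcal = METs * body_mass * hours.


Product of METs and mass = 10.9 * 58.0 = 632.2
Total kcal = 632.2 * 0.78 = 493.12 kcal

493.12 kcal


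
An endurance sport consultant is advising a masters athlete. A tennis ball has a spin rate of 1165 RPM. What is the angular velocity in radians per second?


Convert RPM to rad/s: multiply by 2*pi and divide by 60
omega = 1165 * 2 * pi / 60
= 121.999 rad/s

121.999 rad/s


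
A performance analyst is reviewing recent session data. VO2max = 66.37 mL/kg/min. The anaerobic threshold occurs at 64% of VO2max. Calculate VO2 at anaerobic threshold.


AT fraction = 64 / 100 = 0.64
AT VO2 = 66.37 * 0.64
= 42.48 mL/kg/min

42.48 mL/kg/min


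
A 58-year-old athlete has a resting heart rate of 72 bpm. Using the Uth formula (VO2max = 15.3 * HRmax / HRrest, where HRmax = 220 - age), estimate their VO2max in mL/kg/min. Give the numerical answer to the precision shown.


HRmax = 220 - 58 = 162 bpm
Ratio = HRmax / HRrest = 162 / 72 = 2.25
VO2max = 15.3 * 2.25 = 34.43 mL/kg/min

34.43 mL/kg/min


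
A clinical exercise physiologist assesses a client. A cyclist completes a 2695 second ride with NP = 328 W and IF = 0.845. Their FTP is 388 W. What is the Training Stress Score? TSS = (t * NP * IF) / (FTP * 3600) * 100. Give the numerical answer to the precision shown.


t * NP * IF = 2695 * 328 * 0.845 = 746946.2
FTP * 3600 = 1396800
TSS = (746946.2 / 1396800) * 100 = 53.48

53.48 TSS


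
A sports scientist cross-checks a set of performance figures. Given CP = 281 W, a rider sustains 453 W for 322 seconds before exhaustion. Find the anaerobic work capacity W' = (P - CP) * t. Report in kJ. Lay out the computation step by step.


Excess power = 453 - 281 = 172 W
Work above CP = 172 * 322 = 55384 J
W' = 55.384 kJ

55.384 kJ


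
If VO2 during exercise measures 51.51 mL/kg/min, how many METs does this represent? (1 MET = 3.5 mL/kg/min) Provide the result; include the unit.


METs = VO2 / 3.5 = 51.51 / 3.5 = 14.72

14.72 METs


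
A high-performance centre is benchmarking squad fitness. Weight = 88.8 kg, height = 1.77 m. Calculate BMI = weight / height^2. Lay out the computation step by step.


height^2 = 1.77^2 = 3.1329
BMI = 88.8 / 3.1329 = 28.34 kg/m^2

28.34 kg/m^2


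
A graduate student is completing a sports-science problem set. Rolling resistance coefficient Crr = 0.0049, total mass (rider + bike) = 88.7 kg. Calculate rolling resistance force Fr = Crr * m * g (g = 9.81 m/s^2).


Fr = Crr * m * g
= 0.0049 * 88.7 * 9.81
= 4.264 N

4.264 N


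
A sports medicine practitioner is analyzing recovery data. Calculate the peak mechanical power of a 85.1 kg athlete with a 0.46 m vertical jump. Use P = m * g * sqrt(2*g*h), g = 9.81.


First, sqrt(2gh) = sqrt(2 * 9.81 * 0.46)
= sqrt(9.0252) = 3.004197 m/s
Power = 85.1 * 9.81 * 3.004197 = 2508.0 W

2508.0 W


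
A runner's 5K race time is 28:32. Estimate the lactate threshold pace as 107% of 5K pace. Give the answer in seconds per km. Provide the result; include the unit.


Total race time = 28*60 + 32 = 1712 seconds
5K pace = 1712 / 5 = 342.4 sec/km
LT pace = 342.4 * 1.07 = 366.37 sec/km

366.37 s/km


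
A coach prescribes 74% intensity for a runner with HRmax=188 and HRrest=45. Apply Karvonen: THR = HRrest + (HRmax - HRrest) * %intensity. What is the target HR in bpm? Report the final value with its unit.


Heart rate reserve = 188 - 45 = 143
Intensity fraction = 74 / 100 = 0.74
THR = 45 + 143 * 0.74 = 150.82 bpm

150.82 bpm


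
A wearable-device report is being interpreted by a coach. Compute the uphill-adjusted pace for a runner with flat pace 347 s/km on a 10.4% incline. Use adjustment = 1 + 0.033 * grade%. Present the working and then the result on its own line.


Adjustment factor = 1 + 0.033 * 10.4 = 1.3432
Grade-adjusted pace = 347 * 1.3432 = 466.09 s/km

466.09 s/km


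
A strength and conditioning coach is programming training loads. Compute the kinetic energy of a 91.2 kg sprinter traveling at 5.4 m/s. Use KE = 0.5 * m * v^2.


Velocity squared = 29.16
KE = 0.5 * 91.2 * 29.16 = 1329.7 J

1329.7 J


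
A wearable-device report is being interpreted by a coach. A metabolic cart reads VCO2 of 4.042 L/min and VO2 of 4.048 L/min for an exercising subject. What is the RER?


RER = VCO2 / VO2 = 4.042 / 4.048 = 0.9985

0.9985


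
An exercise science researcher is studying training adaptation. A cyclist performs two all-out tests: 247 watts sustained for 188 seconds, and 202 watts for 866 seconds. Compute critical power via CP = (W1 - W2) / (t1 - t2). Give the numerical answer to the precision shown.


W1 = P1 * t1 = 247 * 188 = 46436 J
W2 = P2 * t2 = 202 * 866 = 174932 J
CP = (46436 - 174932) / (188 - 866)
= 189.52 W

189.52 W


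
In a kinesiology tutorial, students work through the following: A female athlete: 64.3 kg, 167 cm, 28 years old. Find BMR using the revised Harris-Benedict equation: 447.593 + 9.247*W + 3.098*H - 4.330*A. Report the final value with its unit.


Intercept = 447.593
Weight contribution = 9.247 * 64.3 = 594.5821
Height contribution = 3.098 * 167 = 517.366
Age contribution = 4.33 * 28 = 121.24
BMR = 447.593 + 594.5821 + 517.366 - 121.24
= 1438.3 kcal/day

1438.3 kcal/day


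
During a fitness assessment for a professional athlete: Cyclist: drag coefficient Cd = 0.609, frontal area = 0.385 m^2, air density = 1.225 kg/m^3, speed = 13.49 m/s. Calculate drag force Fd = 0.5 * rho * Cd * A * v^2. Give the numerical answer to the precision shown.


v^2 = 13.49^2 = 181.9801
Fd = 0.5 * 1.225 * 0.609 * 0.385 * 181.9801
= 26.134 N

26.134 N


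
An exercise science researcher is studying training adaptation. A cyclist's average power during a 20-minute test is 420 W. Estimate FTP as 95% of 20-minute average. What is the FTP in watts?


FTP = 20-min power * 0.95
= 420 * 0.95
= 399.0 W

399.0 W


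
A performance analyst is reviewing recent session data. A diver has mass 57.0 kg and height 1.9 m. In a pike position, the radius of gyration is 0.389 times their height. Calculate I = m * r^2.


r = 0.389 * 1.9 = 0.7391 m
I = m * r^2 = 57.0 * 0.546269 = 31.137 kg*m^2

31.137 kg*m^2


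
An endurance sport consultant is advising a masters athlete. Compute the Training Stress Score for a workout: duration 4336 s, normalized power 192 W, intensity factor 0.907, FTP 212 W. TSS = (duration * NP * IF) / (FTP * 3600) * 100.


Product = 4336 * 192 * 0.907 = 755088.384
Base = 212 * 3600 = 763200
TSS = 755088.384 / 763200 * 100 = 98.94

98.94 TSS


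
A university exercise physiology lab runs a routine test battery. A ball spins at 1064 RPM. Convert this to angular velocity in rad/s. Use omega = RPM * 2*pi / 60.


omega = 1064 * 2 * pi / 60
= 1064 * 6.28318531 / 60
= 6685.309 / 60
= 111.422 rad/s

111.422 rad/s


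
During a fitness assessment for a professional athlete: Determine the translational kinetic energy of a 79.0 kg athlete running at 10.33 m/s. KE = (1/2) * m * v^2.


KE = 0.5 * m * v^2
= 0.5 * 79.0 * 10.33^2
= 0.5 * 79.0 * 106.7089
= 4215.0 J

4215.0 J


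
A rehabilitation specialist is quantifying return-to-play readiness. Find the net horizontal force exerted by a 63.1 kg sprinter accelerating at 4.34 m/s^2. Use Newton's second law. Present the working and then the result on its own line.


Newton's second law: F = m * a
F = 63.1 * 4.34 = 273.85 N

273.85 N


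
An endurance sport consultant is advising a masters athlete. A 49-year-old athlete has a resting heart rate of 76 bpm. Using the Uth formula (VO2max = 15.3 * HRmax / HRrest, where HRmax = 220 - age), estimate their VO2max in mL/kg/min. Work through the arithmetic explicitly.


HRmax = 220 - 49 = 171 bpm
Ratio = HRmax / HRrest = 171 / 76 = 2.25
VO2max = 15.3 * 2.25 = 34.43 mL/kg/min

34.43 mL/kg/min


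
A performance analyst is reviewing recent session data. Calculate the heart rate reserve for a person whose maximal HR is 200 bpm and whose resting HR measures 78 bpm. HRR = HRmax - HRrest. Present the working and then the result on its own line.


HRmax = 200 bpm
HRrest = 78 bpm
HRR = 200 - 78 = 122 bpm

122 bpm


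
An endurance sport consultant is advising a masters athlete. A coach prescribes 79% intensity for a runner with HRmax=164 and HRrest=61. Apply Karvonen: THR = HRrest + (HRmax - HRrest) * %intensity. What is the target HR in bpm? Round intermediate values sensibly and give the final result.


Heart rate reserve = 164 - 61 = 103
Intensity fraction = 79 / 100 = 0.79
THR = 61 + 103 * 0.79 = 142.37 bpm

142.37 bpm


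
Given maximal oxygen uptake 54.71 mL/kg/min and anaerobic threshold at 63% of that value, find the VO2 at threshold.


Percentage as decimal = 0.63
VO2 at AT = 54.71 * 0.63 = 34.47 mL/kg/min

34.47 mL/kg/min


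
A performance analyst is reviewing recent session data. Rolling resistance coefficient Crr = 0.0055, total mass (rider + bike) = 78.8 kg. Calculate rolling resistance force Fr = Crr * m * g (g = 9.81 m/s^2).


Fr = Crr * m * g
= 0.0055 * 78.8 * 9.81
= 4.252 N

4.252 N


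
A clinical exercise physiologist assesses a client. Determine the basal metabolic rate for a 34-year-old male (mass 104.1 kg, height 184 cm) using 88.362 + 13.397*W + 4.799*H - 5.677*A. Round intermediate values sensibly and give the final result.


BMR = 88.362 + 13.397*104.1 + 4.799*184 - 5.677*34
= 2172.99 kcal/day

2172.99 kcal/day


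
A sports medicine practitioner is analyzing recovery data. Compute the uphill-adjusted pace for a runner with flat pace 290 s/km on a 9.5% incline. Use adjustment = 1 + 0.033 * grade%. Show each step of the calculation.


Adjustment factor = 1 + 0.033 * 9.5 = 1.3135
Grade-adjusted pace = 290 * 1.3135 = 380.92 s/km

380.92 s/km


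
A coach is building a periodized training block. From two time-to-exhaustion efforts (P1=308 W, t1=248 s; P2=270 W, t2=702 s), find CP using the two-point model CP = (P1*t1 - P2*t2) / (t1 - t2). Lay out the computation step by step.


Work in trial 1 = 76384 J
Work in trial 2 = 189540 J
Delta work = -113156 J
Delta time = -454 s
CP = -113156 / -454 = 249.24 W

249.24 W


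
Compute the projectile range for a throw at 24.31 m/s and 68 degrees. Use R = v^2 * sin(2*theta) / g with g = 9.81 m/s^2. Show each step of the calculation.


Two times the angle = 136 degrees
sin(136) = 0.694658
R = 590.9761 * 0.694658 / 9.81 = 41.848 m

41.848 m


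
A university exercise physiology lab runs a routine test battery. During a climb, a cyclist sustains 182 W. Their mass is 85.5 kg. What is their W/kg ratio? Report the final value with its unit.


Power-to-weight = 182 W / 85.5 kg
= 2.129 W/kg

2.129 W/kg


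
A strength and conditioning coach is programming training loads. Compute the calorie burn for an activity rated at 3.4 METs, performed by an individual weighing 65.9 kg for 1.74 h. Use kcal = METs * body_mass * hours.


Product of METs and mass = 3.4 * 65.9 = 224.06
Total kcal = 224.06 * 1.74 = 389.86 kcal

389.86 kcal


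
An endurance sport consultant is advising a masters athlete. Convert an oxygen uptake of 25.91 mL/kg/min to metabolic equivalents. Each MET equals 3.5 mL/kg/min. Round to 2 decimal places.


One MET = 3.5 mL/kg/min
Number of METs = 25.91 / 3.5
= 7.4 METs

7.4 METs


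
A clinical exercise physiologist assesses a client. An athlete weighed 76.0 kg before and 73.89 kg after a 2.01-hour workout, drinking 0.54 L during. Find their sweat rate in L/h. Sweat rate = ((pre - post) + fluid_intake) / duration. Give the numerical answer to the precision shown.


Body mass change = 2.11 kg
Total sweat loss = 2.11 + 0.54 = 2.65 L
Rate = 2.65 / 2.01 = 1.318 L/h

1.318 L/h


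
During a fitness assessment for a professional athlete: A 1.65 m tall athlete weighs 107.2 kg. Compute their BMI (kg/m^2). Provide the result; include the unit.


height^2 = 2.7225 m^2
BMI = 107.2 / 2.7225 = 39.38 kg/m^2

39.38 kg/m^2


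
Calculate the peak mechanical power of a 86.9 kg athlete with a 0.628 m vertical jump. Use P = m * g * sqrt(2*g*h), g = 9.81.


First, sqrt(2gh) = sqrt(2 * 9.81 * 0.628)
= sqrt(12.32136) = 3.510179 m/s
Power = 86.9 * 9.81 * 3.510179 = 2992.39 W

2992.39 W


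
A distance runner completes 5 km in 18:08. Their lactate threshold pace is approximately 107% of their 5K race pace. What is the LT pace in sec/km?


Convert to seconds: 18 min 8 s = 1088 s
Pace per km = 1088 / 5 = 217.6 s/km
LT pace = 217.6 * 1.07 = 232.83 s/km

232.83 s/km


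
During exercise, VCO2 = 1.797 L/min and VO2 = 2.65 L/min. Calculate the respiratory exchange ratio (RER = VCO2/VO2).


RER = VCO2 / VO2
= 1.797 / 2.65
= 0.6781

0.6781


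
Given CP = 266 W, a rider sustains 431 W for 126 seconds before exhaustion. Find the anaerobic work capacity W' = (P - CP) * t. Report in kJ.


Excess power = 431 - 266 = 165 W
Work above CP = 165 * 126 = 20790 J
W' = 20.79 kJ

20.79 kJ


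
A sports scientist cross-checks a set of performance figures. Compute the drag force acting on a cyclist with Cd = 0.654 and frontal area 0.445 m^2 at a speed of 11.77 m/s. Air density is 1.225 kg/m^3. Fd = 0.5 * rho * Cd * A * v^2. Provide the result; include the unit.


Step 1: v^2 = 138.5329
Step 2: Fd = 0.5 * 1.225 * 0.654 * 0.445 * 138.5329
= 24.694 N

24.694 N


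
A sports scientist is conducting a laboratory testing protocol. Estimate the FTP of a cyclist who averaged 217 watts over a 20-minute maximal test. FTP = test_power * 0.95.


FTP = 217 * 0.95 = 206.15 W

206.15 W


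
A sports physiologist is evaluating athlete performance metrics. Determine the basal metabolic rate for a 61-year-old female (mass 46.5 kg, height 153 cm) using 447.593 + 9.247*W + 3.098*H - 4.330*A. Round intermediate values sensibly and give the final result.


BMR = 447.593 + 9.247*46.5 + 3.098*153 - 4.330*61
= 1087.44 kcal/day

1087.44 kcal/day


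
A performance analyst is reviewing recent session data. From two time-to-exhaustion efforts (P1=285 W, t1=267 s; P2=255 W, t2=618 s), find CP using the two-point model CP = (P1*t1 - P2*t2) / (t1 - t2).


Work in trial 1 = 76095 J
Work in trial 2 = 157590 J
Delta work = -81495 J
Delta time = -351 s
CP = -81495 / -351 = 232.18 W

232.18 W


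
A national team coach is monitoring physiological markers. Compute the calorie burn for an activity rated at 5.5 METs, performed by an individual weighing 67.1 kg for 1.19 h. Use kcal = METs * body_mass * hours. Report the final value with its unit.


Product of METs and mass = 5.5 * 67.1 = 369.05
Total kcal = 369.05 * 1.19 = 439.17 kcal

439.17 kcal


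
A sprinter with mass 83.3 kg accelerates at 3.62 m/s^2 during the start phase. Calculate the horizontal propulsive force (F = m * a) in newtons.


F = m * a
= 83.3 * 3.62
= 301.55 N

301.55 N


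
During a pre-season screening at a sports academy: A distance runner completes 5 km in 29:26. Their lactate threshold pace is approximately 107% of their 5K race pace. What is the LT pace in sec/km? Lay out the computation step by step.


Convert to seconds: 29 min 26 s = 1766 s
Pace per km = 1766 / 5 = 353.2 s/km
LT pace = 353.2 * 1.07 = 377.92 s/km

377.92 s/km


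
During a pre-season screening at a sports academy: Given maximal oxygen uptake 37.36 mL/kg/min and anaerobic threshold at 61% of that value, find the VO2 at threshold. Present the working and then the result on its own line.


Percentage as decimal = 0.61
VO2 at AT = 37.36 * 0.61 = 22.79 mL/kg/min

22.79 mL/kg/min


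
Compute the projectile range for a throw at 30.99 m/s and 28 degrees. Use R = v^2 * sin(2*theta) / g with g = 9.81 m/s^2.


Two times the angle = 56 degrees
sin(56) = 0.829038
R = 960.3801 * 0.829038 / 9.81 = 81.161 m

81.161 m


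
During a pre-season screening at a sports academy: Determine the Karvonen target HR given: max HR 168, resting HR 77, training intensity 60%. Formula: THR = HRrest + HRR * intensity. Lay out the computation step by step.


HRR = HRmax - HRrest = 168 - 77 = 91
THR = 77 + 91 * 0.6
= 131.6 bpm

131.6 bpm


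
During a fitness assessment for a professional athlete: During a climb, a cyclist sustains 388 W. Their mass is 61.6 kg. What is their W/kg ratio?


Power-to-weight = 388 W / 61.6 kg
= 6.299 W/kg

6.299 W/kg


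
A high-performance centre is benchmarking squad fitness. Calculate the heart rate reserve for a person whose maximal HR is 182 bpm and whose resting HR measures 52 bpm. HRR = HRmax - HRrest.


HRmax = 182 bpm
HRrest = 52 bpm
HRR = 182 - 52 = 130 bpm

130 bpm


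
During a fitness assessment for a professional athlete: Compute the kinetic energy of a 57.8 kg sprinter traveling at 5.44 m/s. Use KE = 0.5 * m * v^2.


Velocity squared = 29.5936
KE = 0.5 * 57.8 * 29.5936 = 855.26 J

855.26 J


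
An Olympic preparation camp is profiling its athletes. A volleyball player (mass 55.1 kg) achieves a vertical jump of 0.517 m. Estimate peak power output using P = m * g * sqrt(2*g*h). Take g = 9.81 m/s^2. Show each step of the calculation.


2 * g * h = 2 * 9.81 * 0.517 = 10.14354
sqrt(10.14354) = 3.184892 m/s
P = 55.1 * 9.81 * 3.184892 = 1721.53 W

1721.53 W


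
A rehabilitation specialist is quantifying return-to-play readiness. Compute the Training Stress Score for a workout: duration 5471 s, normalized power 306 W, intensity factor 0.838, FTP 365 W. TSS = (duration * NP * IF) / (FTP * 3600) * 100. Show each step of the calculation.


Product = 5471 * 306 * 0.838 = 1402917.588
Base = 365 * 3600 = 1314000
TSS = 1402917.588 / 1314000 * 100 = 106.77

106.77 TSS


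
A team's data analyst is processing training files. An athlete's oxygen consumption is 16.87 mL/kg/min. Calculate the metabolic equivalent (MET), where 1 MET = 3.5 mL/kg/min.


MET = VO2 / 3.5
= 16.87 / 3.5
= 4.82 METs

4.82 METs


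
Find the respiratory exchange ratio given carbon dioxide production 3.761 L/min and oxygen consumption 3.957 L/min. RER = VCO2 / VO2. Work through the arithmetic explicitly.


VCO2 = 3.761 L/min
VO2 = 3.957 L/min
RER = 3.761 / 3.957 = 0.9505

0.9505


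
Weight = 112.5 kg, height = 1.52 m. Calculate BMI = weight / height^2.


height^2 = 1.52^2 = 2.3104
BMI = 112.5 / 2.3104 = 48.69 kg/m^2

48.69 kg/m^2


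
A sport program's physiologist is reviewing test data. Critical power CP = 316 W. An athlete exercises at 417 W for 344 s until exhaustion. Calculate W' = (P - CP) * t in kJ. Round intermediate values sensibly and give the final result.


P - CP = 417 - 316 = 101 W
W' = 101 * 344 = 34744 J
= 34744 / 1000 = 34.744 kJ

34.744 kJ


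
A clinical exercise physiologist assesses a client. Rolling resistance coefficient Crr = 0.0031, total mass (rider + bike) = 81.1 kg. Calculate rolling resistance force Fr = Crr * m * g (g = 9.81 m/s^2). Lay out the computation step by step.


Fr = Crr * m * g
= 0.0031 * 81.1 * 9.81
= 2.466 N

2.466 N


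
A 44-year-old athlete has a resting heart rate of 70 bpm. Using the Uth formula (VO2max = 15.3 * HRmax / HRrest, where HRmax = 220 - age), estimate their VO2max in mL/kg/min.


HRmax = 220 - 44 = 176 bpm
Ratio = HRmax / HRrest = 176 / 70 = 2.5143
VO2max = 15.3 * 2.5143 = 38.47 mL/kg/min

38.47 mL/kg/min


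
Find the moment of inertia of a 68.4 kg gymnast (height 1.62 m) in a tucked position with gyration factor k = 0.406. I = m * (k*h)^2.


Radius of gyration = 0.406 * 1.62 = 0.65772 m
I = 68.4 * 0.65772^2
= 68.4 * 0.432596
= 29.59 kg*m^2

29.59 kg*m^2


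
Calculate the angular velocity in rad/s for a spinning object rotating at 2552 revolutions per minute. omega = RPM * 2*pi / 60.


omega = RPM * 2*pi / 60
= 2552 * 6.28318531 / 60
= 267.245 rad/s

267.245 rad/s


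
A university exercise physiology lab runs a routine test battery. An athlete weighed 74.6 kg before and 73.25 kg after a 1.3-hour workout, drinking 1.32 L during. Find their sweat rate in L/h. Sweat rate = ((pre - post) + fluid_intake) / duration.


Body mass change = 1.35 kg
Total sweat loss = 1.35 + 1.32 = 2.67 L
Rate = 2.67 / 1.3 = 2.054 L/h

2.054 L/h


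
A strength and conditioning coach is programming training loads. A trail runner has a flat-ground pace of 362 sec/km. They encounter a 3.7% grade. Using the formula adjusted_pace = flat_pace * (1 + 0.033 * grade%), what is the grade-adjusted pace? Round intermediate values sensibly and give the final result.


Grade factor = 1 + 0.033 * 3.7 = 1.1221
Adjusted = 362 * 1.1221 = 406.2 sec/km

406.2 s/km


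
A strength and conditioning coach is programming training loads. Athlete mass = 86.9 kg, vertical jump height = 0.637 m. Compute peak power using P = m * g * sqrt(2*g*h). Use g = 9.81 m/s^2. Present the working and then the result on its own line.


sqrt(2 * 9.81 * 0.637) = sqrt(12.49794) = 3.535243 m/s
P = 86.9 * 9.81 * 3.535243
= 3013.76 W

3013.76 W


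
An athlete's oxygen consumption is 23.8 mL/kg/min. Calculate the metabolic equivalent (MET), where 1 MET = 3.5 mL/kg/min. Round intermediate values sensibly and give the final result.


MET = VO2 / 3.5
= 23.8 / 3.5
= 6.8 METs

6.8 METs


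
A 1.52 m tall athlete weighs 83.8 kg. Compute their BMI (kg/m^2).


height^2 = 2.3104 m^2
BMI = 83.8 / 2.3104 = 36.27 kg/m^2

36.27 kg/m^2


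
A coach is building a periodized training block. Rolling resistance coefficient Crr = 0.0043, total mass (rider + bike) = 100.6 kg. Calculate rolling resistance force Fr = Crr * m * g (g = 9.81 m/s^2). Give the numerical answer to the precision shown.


Fr = Crr * m * g
= 0.0043 * 100.6 * 9.81
= 4.244 N

4.244 N


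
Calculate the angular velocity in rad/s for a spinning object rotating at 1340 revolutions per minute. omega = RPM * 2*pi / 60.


omega = RPM * 2*pi / 60
= 1340 * 6.28318531 / 60
= 140.324 rad/s

140.324 rad/s


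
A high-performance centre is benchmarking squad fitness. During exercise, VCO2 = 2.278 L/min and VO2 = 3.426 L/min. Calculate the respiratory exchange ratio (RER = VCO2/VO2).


RER = VCO2 / VO2
= 2.278 / 3.426
= 0.6649

0.6649


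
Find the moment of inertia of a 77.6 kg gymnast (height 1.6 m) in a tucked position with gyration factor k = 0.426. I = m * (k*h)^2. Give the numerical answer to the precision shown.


Radius of gyration = 0.426 * 1.6 = 0.6816 m
I = 77.6 * 0.6816^2
= 77.6 * 0.464579
= 36.051 kg*m^2

36.051 kg*m^2


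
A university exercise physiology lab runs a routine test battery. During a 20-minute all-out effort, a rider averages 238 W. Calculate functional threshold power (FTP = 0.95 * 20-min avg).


FTP = 0.95 * 238
= 226.1 W

226.1 W


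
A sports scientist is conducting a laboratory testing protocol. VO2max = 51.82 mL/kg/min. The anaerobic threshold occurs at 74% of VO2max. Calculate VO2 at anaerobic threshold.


AT fraction = 74 / 100 = 0.74
AT VO2 = 51.82 * 0.74
= 38.35 mL/kg/min

38.35 mL/kg/min


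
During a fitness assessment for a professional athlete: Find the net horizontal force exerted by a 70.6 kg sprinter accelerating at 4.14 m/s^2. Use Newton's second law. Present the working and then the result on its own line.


Newton's second law: F = m * a
F = 70.6 * 4.14 = 292.28 N

292.28 N


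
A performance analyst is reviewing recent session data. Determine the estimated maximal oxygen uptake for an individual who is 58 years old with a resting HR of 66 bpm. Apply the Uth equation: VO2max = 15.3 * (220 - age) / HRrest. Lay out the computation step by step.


HRmax = 220 - 58 = 162
VO2max = 15.3 * (162 / 66)
= 15.3 * 2.4545
= 37.55 mL/kg/min

37.55 mL/kg/min


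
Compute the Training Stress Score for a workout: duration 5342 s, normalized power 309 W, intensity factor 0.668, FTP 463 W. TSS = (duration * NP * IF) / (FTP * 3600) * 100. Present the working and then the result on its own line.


Product = 5342 * 309 * 0.668 = 1102652.904
Base = 463 * 3600 = 1666800
TSS = 1102652.904 / 1666800 * 100 = 66.15

66.15 TSS


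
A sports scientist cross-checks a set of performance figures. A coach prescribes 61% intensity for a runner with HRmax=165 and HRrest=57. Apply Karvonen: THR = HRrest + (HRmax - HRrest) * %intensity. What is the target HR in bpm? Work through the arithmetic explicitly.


Heart rate reserve = 165 - 57 = 108
Intensity fraction = 61 / 100 = 0.61
THR = 57 + 108 * 0.61 = 122.88 bpm

122.88 bpm


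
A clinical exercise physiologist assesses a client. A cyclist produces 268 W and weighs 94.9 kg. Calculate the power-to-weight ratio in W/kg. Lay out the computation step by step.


P/W = power / mass
= 268 / 94.9
= 2.824 W/kg

2.824 W/kg


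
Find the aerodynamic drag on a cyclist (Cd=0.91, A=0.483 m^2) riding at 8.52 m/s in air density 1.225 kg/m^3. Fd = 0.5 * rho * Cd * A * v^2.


Fd = 0.5 * 1.225 * 0.91 * 0.483 * 8.52^2
= 0.5 * 1.225 * 0.91 * 0.483 * 72.5904
= 19.542 N

19.542 N


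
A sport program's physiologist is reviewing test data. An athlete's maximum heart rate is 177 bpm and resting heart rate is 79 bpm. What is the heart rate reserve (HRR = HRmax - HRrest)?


HRR = HRmax - HRrest
= 177 - 79
= 98 bpm

98 bpm


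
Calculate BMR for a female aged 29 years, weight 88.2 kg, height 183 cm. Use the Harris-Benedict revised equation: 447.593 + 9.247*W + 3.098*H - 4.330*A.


Substituting values:
W term = 9.247 * 88.2 = 815.5854
H term = 3.098 * 183 = 566.934
A term = 4.330 * 29 = 125.57
BMR = 1704.54 kcal/day

1704.54 kcal/day


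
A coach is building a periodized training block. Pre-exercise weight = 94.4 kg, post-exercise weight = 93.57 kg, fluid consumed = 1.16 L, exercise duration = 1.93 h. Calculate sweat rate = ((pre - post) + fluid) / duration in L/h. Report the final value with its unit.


Weight loss = 94.4 - 93.57 = 0.83 kg (approx L)
Total sweat = 0.83 + 1.16 = 1.99 L
Sweat rate = 1.99 / 1.93 = 1.031 L/h

1.031 L/h


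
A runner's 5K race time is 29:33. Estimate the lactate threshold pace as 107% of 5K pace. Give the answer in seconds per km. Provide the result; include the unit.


Total race time = 29*60 + 33 = 1773 seconds
5K pace = 1773 / 5 = 354.6 sec/km
LT pace = 354.6 * 1.07 = 379.42 sec/km

379.42 s/km


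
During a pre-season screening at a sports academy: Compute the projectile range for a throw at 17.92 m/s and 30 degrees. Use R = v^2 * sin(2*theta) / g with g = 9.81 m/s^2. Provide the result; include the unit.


Two times the angle = 60 degrees
sin(60) = 0.866025
R = 321.1264 * 0.866025 / 9.81 = 28.349 m

28.349 m


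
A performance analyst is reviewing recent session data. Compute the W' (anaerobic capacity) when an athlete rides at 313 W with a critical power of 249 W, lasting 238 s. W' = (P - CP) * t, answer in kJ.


Above-CP power = 64 W
Duration = 238 s
W' = 64 * 238 = 15232 J
Convert: 15232 / 1000 = 15.232 kJ

15.232 kJ


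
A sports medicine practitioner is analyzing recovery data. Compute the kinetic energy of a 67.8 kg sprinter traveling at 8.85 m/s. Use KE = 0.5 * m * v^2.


Velocity squared = 78.3225
KE = 0.5 * 67.8 * 78.3225 = 2655.13 J

2655.13 J


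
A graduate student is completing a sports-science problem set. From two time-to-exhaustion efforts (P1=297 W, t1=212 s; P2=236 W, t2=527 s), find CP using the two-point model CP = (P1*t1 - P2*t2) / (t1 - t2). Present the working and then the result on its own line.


Work in trial 1 = 62964 J
Work in trial 2 = 124372 J
Delta work = -61408 J
Delta time = -315 s
CP = -61408 / -315 = 194.95 W

194.95 W


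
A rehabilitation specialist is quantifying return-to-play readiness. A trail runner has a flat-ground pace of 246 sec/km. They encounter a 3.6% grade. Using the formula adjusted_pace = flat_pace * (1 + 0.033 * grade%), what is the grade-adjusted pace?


Grade factor = 1 + 0.033 * 3.6 = 1.1188
Adjusted = 246 * 1.1188 = 275.22 sec/km

275.22 s/km


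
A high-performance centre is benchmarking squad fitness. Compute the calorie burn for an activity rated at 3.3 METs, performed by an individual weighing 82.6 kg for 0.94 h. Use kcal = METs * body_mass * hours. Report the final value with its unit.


Product of METs and mass = 3.3 * 82.6 = 272.58
Total kcal = 272.58 * 0.94 = 256.23 kcal

256.23 kcal


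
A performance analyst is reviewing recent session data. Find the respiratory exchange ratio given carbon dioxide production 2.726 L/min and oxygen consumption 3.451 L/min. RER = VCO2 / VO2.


VCO2 = 2.726 L/min
VO2 = 3.451 L/min
RER = 2.726 / 3.451 = 0.7899

0.7899


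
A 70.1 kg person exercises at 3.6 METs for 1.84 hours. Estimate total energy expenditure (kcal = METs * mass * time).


Energy = METs * mass(kg) * time(h)
= 3.6 * 70.1 * 1.84
= 464.34 kcal

464.34 kcal


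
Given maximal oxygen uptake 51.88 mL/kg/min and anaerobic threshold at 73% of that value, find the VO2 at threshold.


Percentage as decimal = 0.73
VO2 at AT = 51.88 * 0.73 = 37.87 mL/kg/min

37.87 mL/kg/min


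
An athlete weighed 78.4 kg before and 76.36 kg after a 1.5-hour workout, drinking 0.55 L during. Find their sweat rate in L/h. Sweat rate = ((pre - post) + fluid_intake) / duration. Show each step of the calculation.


Body mass change = 2.04 kg
Total sweat loss = 2.04 + 0.55 = 2.59 L
Rate = 2.59 / 1.5 = 1.727 L/h

1.727 L/h


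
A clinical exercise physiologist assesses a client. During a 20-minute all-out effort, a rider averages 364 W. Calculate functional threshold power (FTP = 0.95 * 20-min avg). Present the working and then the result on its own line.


FTP = 0.95 * 364
= 345.8 W

345.8 W


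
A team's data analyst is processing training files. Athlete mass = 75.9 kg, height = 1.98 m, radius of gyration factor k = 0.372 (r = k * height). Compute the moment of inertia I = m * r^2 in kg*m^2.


r = k * height = 0.372 * 1.98 = 0.73656 m
r^2 = 0.73656^2 = 0.542521
I = 75.9 * 0.542521 = 41.177 kg*m^2

41.177 kg*m^2


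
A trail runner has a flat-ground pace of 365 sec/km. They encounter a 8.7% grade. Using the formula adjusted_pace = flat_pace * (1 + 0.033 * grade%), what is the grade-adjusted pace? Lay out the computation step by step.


Grade factor = 1 + 0.033 * 8.7 = 1.2871
Adjusted = 365 * 1.2871 = 469.79 sec/km

469.79 s/km
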